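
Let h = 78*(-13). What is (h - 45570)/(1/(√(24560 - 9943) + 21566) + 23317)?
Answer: -63145879444830267/31606827965465152 - 5823*√14617/31606827965465152 ≈ -1.9979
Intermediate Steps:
h = -1014
(h - 45570)/(1/(√(24560 - 9943) + 21566) + 23317) = (-1014 - 45570)/(1/(√(24560 - 9943) + 21566) + 23317) = -46584/(1/(√14617 + 21566) + 23317) = -46584/(1/(21566 + √14617) + 23317) = -46584/(23317 + 1/(21566 + √14617))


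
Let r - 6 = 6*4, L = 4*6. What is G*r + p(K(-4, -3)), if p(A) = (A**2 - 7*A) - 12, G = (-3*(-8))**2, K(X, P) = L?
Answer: 17676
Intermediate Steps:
L = 24
K(X, P) = 24
G = 576 (G = 24**2 = 576)
p(A) = -12 + A**2 - 7*A
r = 30 (r = 6 + 6*4 = 6 + 24 = 30)
G*r + p(K(-4, -3)) = 576*30 + (-12 + 24**2 - 7*24) = 17280 + (-12 + 576 - 168) = 17280 + 396 = 17676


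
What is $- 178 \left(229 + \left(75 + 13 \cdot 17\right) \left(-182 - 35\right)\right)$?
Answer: $11392534$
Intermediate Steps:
$- 178 \left(229 + \left(75 + 13 \cdot 17\right) \left(-182 - 35\right)\right) = - 178 \left(229 + \left(75 + 221\right) \left(-217\right)\right) = - 178 \left(229 + 296 \left(-217\right)\right) = - 178 \left(229 - 64232\right) = \left(-178\right) \left(-64003\right) = 11392534$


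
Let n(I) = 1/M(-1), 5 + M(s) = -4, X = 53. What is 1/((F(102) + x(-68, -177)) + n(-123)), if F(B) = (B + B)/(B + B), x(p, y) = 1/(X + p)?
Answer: 45/37 ≈ 1.2162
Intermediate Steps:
x(p, y) = 1/(53 + p)
M(s) = -9 (M(s) = -5 - 4 = -9)
F(B) = 1 (F(B) = (2*B)/((2*B)) = (2*B)*(1/(2*B)) = 1)
n(I) = -1/9 (n(I) = 1/(-9) = -1/9)
1/((F(102) + x(-68, -177)) + n(-123)) = 1/((1 + 1/(53 - 68)) - 1/9) = 1/((1 + 1/(-15)) - 1/9) = 1/((1 - 1/15) - 1/9) = 1/(14/15 - 1/9) = 1/(37/45) = 45/37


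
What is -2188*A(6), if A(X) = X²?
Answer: -78768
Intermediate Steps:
-2188*A(6) = -2188*6² = -2188*36 = -78768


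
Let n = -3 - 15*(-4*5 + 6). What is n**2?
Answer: 42849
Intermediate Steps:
n = 207 (n = -3 - 15*(-20 + 6) = -3 - 15*(-14) = -3 + 210 = 207)
n**2 = 207**2 = 42849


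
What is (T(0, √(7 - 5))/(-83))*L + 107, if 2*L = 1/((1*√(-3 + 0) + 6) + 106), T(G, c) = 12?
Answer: 111429235/1041401 + 6*I*√3/1041401 ≈ 107.0 + 9.9792e-6*I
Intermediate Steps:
L = 1/(2*(112 + I*√3)) (L = 1/(2*((1*√(-3 + 0) + 6) + 106)) = 1/(2*((1*√(-3) + 6) + 106)) = 1/(2*((1*(I*√3) + 6) + 106)) = 1/(2*((I*√3 + 6) + 106)) = 1/(2*((6 + I*√3) + 106)) = 1/(2*(112 + I*√3)) ≈ 0.0044632 - 6.9023e-5*I)
(T(0, √(7 - 5))/(-83))*L + 107 = (12/(-83))*(56/12547 - I*√3/25094) + 107 = (12*(-1/83))*(56/12547 - I*√3/25094) + 107 = -12*(56/12547 - I*√3/25094)/83 + 107 = (-672/1041401 + 6*I*√3/1041401) + 107 = 111429235/1041401 + 6*I*√3/1041401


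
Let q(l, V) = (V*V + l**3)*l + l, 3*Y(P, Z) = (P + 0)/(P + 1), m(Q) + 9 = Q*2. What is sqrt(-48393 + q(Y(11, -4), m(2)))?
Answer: I*sqrt(81268298831)/1296 ≈ 219.97*I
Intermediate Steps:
m(Q) = -9 + 2*Q (m(Q) = -9 + Q*2 = -9 + 2*Q)
Y(P, Z) = P/(3*(1 + P)) (Y(P, Z) = ((P + 0)/(P + 1))/3 = (P/(1 + P))/3 = P/(3*(1 + P)))
q(l, V) = l + l*(V**2 + l**3) (q(l, V) = (V**2 + l**3)*l + l = l*(V**2 + l**3) + l = l + l*(V**2 + l**3))
sqrt(-48393 + q(Y(11, -4), m(2))) = sqrt(-48393 + ((1/3)*11/(1 + 11))*(1 + (-9 + 2*2)**2 + ((1/3)*11/(1 + 11))**3)) = sqrt(-48393 + ((1/3)*11/12)*(1 + (-9 + 4)**2 + ((1/3)*11/12)**3)) = sqrt(-48393 + ((1/3)*11*(1/12))*(1 + (-5)**2 + ((1/3)*11*(1/12))**3)) = sqrt(-48393 + 11*(1 + 25 + (11/36)**3)/36) = sqrt(-48393 + 11*(1 + 25 + 1331/46656)/36) = sqrt(-48393 + (11/36)*(1214387/46656)) = sqrt(-48393 + 13358257/1679616) = sqrt(-81268298831/1679616) = I*sqrt(81268298831)/1296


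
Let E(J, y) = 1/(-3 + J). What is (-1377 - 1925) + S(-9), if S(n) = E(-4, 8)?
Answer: -23115/7 ≈ -3302.1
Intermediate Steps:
S(n) = -⅐ (S(n) = 1/(-3 - 4) = 1/(-7) = -⅐)
(-1377 - 1925) + S(-9) = (-1377 - 1925) - ⅐ = -3302 - ⅐ = -23115/7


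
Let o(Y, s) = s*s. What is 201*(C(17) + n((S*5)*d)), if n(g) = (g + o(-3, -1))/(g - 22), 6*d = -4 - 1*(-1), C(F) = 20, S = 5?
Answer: 4087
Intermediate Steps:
o(Y, s) = s**2
d = -1/2 (d = (-4 - 1*(-1))/6 = (-4 + 1)/6 = (1/6)*(-3) = -1/2 ≈ -0.50000)
n(g) = (1 + g)/(-22 + g) (n(g) = (g + (-1)**2)/(g - 22) = (g + 1)/(-22 + g) = (1 + g)/(-22 + g))
201*(C(17) + n((S*5)*d)) = 201*(20 + (1 + (5*5)*(-1/2))/(-22 + (5*5)*(-1/2))) = 201*(20 + (1 + 25*(-1/2))/(-22 + 25*(-1/2))) = 201*(20 + (1 - 25/2)/(-22 - 25/2)) = 201*(20 - 23/2/(-69/2)) = 201*(20 - 2/69*(-23/2)) = 201*(20 + 1/3) = 201*(61/3) = 4087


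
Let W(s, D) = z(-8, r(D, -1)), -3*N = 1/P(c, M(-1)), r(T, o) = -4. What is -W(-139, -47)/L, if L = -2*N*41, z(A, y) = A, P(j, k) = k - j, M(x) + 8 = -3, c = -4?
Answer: -84/41 ≈ -2.0488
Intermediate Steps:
M(x) = -11 (M(x) = -8 - 3 = -11)
N = 1/21 (N = -1/(3*(-11 - 1*(-4))) = -1/(3*(-11 + 4)) = -1/3/(-7) = -1/3*(-1/7) = 1/21 ≈ 0.047619)
W(s, D) = -8
L = -82/21 (L = -2*1/21*41 = -2/21*41 = -82/21 ≈ -3.9048)
-W(-139, -47)/L = -(-8)/(-82/21) = -(-8)*(-21)/82 = -1*84/41 = -84/41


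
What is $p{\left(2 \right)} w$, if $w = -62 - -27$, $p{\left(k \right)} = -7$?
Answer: $245$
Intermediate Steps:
$w = -35$ ($w = -62 + 27 = -35$)
$p{\left(2 \right)} w = \left(-7\right) \left(-35\right) = 245$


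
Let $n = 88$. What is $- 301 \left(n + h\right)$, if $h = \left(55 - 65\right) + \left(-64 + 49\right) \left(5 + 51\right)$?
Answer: $229362$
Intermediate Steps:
$h = -850$ ($h = -10 - 840 = -850$)
$- 301 \left(n + h\right) = - 301 \left(88 - 850\right) = \left(-301\right) \left(-762\right) = 229362$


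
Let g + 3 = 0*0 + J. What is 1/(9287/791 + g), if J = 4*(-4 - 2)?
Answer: -791/12070 ≈ -0.065534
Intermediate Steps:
J = -24 (J = 4*(-6) = -24)
g = -27 (g = -3 + (0*0 - 24) = -3 + (0 - 24) = -3 - 24 = -27)
1/(9287/791 + g) = 1/(9287/791 - 27) = 1/(-12070/791) = -791/12070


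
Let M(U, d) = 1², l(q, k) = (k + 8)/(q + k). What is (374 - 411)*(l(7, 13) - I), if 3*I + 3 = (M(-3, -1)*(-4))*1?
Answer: -7511/60 ≈ -125.18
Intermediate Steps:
l(q, k) = (8 + k)/(k + q)
M(U, d) = 1
I = -7/3 (I = -1 + ((1*(-4))*1)/3 = -1 + (-4*1)/3 = -1 + (⅓)*(-4) = -1 - 4/3 = -7/3 ≈ -2.3333)
(374 - 411)*(l(7, 13) - I) = (374 - 411)*((8 + 13)/(13 + 7) - 1*(-7/3)) = -37*(21/20 + 7/3) = -37*203/60 = -7511/60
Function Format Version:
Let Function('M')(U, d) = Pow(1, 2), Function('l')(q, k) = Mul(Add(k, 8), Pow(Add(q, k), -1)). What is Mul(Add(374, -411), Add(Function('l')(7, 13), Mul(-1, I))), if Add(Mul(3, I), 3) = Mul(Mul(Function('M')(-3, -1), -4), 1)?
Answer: Rational(-7511, 60) ≈ -125.18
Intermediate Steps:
Function('l')(q, k) = Mul(Pow(Add(k, q), -1), Add(8, k)) (Function('l')(q, k) = Mul(Add(8, k), Pow(Add(k, q), -1)) = Mul(Pow(Add(k, q), -1), Add(8, k)))
Function('M')(U, d) = 1
I = Rational(-7, 3) (I = Add(-1, Mul(Rational(1, 3), Mul(Mul(1, -4), 1))) = Add(-1, Mul(Rational(1, 3), Mul(-4, 1))) = Add(-1, Mul(Rational(1, 3), -4)) = Add(-1, Rational(-4, 3)) = Rational(-7, 3) ≈ -2.3333)
Mul(Add(374, -411), Add(Function('l')(7, 13), Mul(-1, I))) = Mul(Add(374, -411), Add(Mul(Pow(Add(13, 7), -1), Add(8, 13)), Mul(-1, Rational(-7, 3)))) = Mul(-37, Add(Mul(Pow(20, -1), 21), Rational(7, 3))) = Mul(-37, Add(Mul(Rational(1, 20), 21), Rational(7, 3))) = Mul(-37, Add(Rational(21, 20), Rational(7, 3))) = Mul(-37, Rational(203, 60)) = Rational(-7511, 60)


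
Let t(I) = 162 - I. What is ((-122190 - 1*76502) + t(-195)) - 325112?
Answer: -523447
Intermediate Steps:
((-122190 - 1*76502) + t(-195)) - 325112 = ((-122190 - 1*76502) + (162 - 1*(-195))) - 325112 = ((-122190 - 76502) + (162 + 195)) - 325112 = (-198692 + 357) - 325112 = -198335 - 325112 = -523447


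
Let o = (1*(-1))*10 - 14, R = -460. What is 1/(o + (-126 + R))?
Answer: -1/610 ≈ -0.0016393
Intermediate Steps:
o = -24 (o = -1*10 - 14 = -10 - 14 = -24)
1/(o + (-126 + R)) = 1/(-24 + (-126 - 460)) = 1/(-24 - 586) = 1/(-610) = -1/610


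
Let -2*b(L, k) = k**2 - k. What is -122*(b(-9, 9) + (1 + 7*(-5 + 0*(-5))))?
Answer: 8540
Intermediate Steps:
b(L, k) = k/2 - k**2/2 (b(L, k) = -(k**2 - k)/2 = k/2 - k**2/2)
-122*(b(-9, 9) + (1 + 7*(-5 + 0*(-5)))) = -122*((1/2)*9*(1 - 1*9) + (1 + 7*(-5 + 0*(-5)))) = -122*((1/2)*9*(1 - 9) + (1 + 7*(-5 + 0))) = -122*((1/2)*9*(-8) + (1 + 7*(-5))) = -122*(-36 + (1 - 35)) = -122*(-36 - 34) = -122*(-70) = 8540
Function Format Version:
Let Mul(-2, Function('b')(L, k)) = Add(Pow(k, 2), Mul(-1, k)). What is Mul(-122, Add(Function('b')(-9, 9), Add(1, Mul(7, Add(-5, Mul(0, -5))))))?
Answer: 8540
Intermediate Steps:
Function('b')(L, k) = Add(Mul(Rational(1, 2), k), Mul(Rational(-1, 2), Pow(k, 2))) (Function('b')(L, k) = Mul(Rational(-1, 2), Add(Pow(k, 2), Mul(-1, k))) = Add(Mul(Rational(1, 2), k), Mul(Rational(-1, 2), Pow(k, 2))))
Mul(-122, Add(Function('b')(-9, 9), Add(1, Mul(7, Add(-5, Mul(0, -5)))))) = Mul(-122, Add(Mul(Rational(1, 2), 9, Add(1, Mul(-1, 9))), Add(1, Mul(7, Add(-5, Mul(0, -5)))))) = Mul(-122, Add(Mul(Rational(1, 2), 9, Add(1, -9)), Add(1, Mul(7, Add(-5, 0))))) = Mul(-122, Add(Mul(Rational(1, 2), 9, -8), Add(1, Mul(7, -5)))) = Mul(-122, Add(-36, Add(1, -35))) = Mul(-122, Add(-36, -34)) = Mul(-122, -70) = 8540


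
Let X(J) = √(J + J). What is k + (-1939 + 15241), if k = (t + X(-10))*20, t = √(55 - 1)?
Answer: 13302 + 60*√6 + 40*I*√5 ≈ 13449.0 + 89.443*I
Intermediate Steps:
X(J) = √2*√J (X(J) = √(2*J) = √2*√J)
t = 3*√6 (t = √54 = 3*√6 ≈ 7.3485)
k = 60*√6 + 40*I*√5 (k = (3*√6 + √2*√(-10))*20 = (3*√6 + √2*(I*√10))*20 = (3*√6 + 2*I*√5)*20 = 60*√6 + 40*I*√5 ≈ 146.97 + 89.443*I)
k + (-1939 + 15241) = (60*√6 + 40*I*√5) + (-1939 + 15241) = (60*√6 + 40*I*√5) + 13302 = 13302 + 60*√6 + 40*I*√5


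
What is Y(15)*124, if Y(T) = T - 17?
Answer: -248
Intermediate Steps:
Y(T) = -17 + T
Y(15)*124 = (-17 + 15)*124 = -2*124 = -248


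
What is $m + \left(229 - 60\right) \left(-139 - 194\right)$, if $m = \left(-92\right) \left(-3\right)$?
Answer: $-56001$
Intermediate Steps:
$m = 276$
$m + \left(229 - 60\right) \left(-139 - 194\right) = 276 + \left(229 - 60\right) \left(-139 - 194\right) = 276 + 169 \left(-333\right) = 276 - 56277 = -56001$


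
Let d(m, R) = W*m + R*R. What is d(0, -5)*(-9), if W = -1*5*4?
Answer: -225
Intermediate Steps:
W = -20 (W = -5*4 = -20)
d(m, R) = R² - 20*m (d(m, R) = -20*m + R*R = -20*m + R² = R² - 20*m)
d(0, -5)*(-9) = ((-5)² - 20*0)*(-9) = (25 + 0)*(-9) = 25*(-9) = -225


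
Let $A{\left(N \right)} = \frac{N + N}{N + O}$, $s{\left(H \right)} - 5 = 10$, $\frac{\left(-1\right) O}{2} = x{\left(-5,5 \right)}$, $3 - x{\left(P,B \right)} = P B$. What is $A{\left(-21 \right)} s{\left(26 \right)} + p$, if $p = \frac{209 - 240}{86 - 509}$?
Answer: $\frac{38411}{4653} \approx 8.2551$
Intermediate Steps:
$x{\left(P,B \right)} = 3 - B P$ ($x{\left(P,B \right)} = 3 - P B = 3 - B P$)
$O = -56$ ($O = - 2 \left(3 - 5 \left(-5\right)\right) = - 2 \left(3 + 25\right) = \left(-2\right) 28 = -56$)
$s{\left(H \right)} = 15$ ($s{\left(H \right)} = 5 + 10 = 15$)
$p = \frac{31}{423}$ ($p = - \frac{31}{-423} = \left(-31\right) \left(- \frac{1}{423}\right) = \frac{31}{423} \approx 0.073286$)
$A{\left(N \right)} = \frac{2 N}{-56 + N}$ ($A{\left(N \right)} = \frac{N + N}{N - 56} = \frac{2 N}{-56 + N}$)
$A{\left(-21 \right)} s{\left(26 \right)} + p = 2 \left(-21\right) \frac{1}{-56 - 21} \cdot 15 + \frac{31}{423} = 2 \left(-21\right) \frac{1}{-77} \cdot 15 + \frac{31}{423} = 2 \left(-21\right) \left(- \frac{1}{77}\right) 15 + \frac{31}{423} = \frac{6}{11} \cdot 15 + \frac{31}{423} = \frac{90}{11} + \frac{31}{423} = \frac{38411}{4653}$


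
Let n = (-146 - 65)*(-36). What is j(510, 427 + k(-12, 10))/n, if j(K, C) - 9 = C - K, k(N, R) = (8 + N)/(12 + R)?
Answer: -68/6963 ≈ -0.0097659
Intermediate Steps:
k(N, R) = (8 + N)/(12 + R)
n = 7596 (n = -211*(-36) = 7596)
j(K, C) = 9 + C - K (j(K, C) = 9 + (C - K) = 9 + C - K)
j(510, 427 + k(-12, 10))/n = (9 + (427 + (8 - 12)/(12 + 10)) - 1*510)/7596 = (9 + (427 - 4/22) - 510)*(1/7596) = (9 + (427 + (1/22)*(-4)) - 510)*(1/7596) = (9 + (427 - 2/11) - 510)*(1/7596) = (9 + 4695/11 - 510)*(1/7596) = -816/11*1/7596 = -68/6963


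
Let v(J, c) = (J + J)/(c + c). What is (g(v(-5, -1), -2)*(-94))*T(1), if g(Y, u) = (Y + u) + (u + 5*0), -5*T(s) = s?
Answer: 94/5 ≈ 18.800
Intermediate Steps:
v(J, c) = J/c (v(J, c) = (2*J)/((2*c)) = (2*J)*(1/(2*c)) = J/c)
T(s) = -s/5
g(Y, u) = Y + 2*u (g(Y, u) = (Y + u) + (u + 0) = (Y + u) + u = Y + 2*u)
(g(v(-5, -1), -2)*(-94))*T(1) = ((-5/(-1) + 2*(-2))*(-94))*(-⅕*1) = ((-5*(-1) - 4)*(-94))*(-⅕) = ((5 - 4)*(-94))*(-⅕) = (1*(-94))*(-⅕) = -94*(-⅕) = 94/5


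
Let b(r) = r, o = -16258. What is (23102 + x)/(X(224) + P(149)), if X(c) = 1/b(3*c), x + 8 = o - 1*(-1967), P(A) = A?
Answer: 5915616/100129 ≈ 59.080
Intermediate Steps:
x = -14299 (x = -8 + (-16258 - 1*(-1967)) = -8 + (-16258 + 1967) = -8 - 14291 = -14299)
X(c) = 1/(3*c)
(23102 + x)/(X(224) + P(149)) = (23102 - 14299)/((⅓)/224 + 149) = 8803/((⅓)*(1/224) + 149) = 8803/(1/672 + 149) = 8803/(100129/672) = 8803*(672/100129) = 5915616/100129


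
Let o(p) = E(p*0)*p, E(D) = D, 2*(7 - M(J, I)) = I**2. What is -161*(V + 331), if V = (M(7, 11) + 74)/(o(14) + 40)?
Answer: -4269881/80 ≈ -53374.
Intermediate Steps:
M(J, I) = 7 - I**2/2
o(p) = 0 (o(p) = (p*0)*p = 0*p = 0)
V = 41/80 (V = ((7 - 1/2*11**2) + 74)/(0 + 40) = ((7 - 1/2*121) + 74)/40 = ((7 - 121/2) + 74)*(1/40) = (-107/2 + 74)*(1/40) = (41/2)*(1/40) = 41/80 ≈ 0.51250)
-161*(V + 331) = -161*(41/80 + 331) = -161*26521/80 = -4269881/80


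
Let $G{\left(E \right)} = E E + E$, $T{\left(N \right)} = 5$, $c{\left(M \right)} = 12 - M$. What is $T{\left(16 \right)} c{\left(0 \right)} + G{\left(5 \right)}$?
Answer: $90$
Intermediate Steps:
$G{\left(E \right)} = E + E^{2}$ ($G{\left(E \right)} = E^{2} + E = E + E^{2}$)
$T{\left(16 \right)} c{\left(0 \right)} + G{\left(5 \right)} = 5 \left(12 - 0\right) + 5 \left(1 + 5\right) = 5 \left(12 + 0\right) + 5 \cdot 6 = 5 \cdot 12 + 30 = 60 + 30 = 90$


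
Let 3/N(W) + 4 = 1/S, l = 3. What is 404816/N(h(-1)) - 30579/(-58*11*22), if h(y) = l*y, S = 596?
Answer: -3385036267939/6274092 ≈ -5.3953e+5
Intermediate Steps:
h(y) = 3*y
N(W) = -1788/2383 (N(W) = 3/(-4 + 1/596) = 3/(-2383/596) = 3*(-596/2383) = -1788/2383)
404816/N(h(-1)) - 30579/(-58*11*22) = 404816/(-1788/2383) - 30579/(-58*11*22) = 404816*(-2383/1788) - 30579/((-638*22)) = -241169132/447 - 30579/(-14036) = -241169132/447 - 30579*(-1/14036) = -241169132/447 + 30579/14036 = -3385036267939/6274092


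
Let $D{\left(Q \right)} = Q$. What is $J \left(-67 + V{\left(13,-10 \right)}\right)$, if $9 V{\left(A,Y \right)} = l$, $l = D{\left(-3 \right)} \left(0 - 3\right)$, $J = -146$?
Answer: $9636$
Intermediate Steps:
$l = 9$ ($l = - 3 \left(0 - 3\right) = \left(-3\right) \left(-3\right) = 9$)
$V{\left(A,Y \right)} = 1$ ($V{\left(A,Y \right)} = \frac{1}{9} \cdot 9 = 1$)
$J \left(-67 + V{\left(13,-10 \right)}\right) = - 146 \left(-67 + 1\right) = \left(-146\right) \left(-66\right) = 9636$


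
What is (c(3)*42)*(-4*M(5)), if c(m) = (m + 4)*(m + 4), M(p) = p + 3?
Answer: -65856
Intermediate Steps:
M(p) = 3 + p
c(m) = (4 + m)² (c(m) = (4 + m)*(4 + m) = (4 + m)²)
(c(3)*42)*(-4*M(5)) = ((4 + 3)²*42)*(-4*(3 + 5)) = (7²*42)*(-4*8) = (49*42)*(-32) = 2058*(-32) = -65856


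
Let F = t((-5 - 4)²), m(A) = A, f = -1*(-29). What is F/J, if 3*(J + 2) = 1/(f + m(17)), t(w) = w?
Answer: -11178/275 ≈ -40.647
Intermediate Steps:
f = 29
J = -275/138 (J = -2 + 1/(3*(29 + 17)) = -2 + (⅓)/46 = -2 + (⅓)*(1/46) = -2 + 1/138 = -275/138 ≈ -1.9928)
F = 81 (F = (-5 - 4)² = (-9)² = 81)
F/J = 81/(-275/138) = 81*(-138/275) = -11178/275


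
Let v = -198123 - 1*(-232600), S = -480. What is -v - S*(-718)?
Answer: -379117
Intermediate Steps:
v = 34477 (v = -198123 + 232600 = 34477)
-v - S*(-718) = -1*34477 - (-480)*(-718) = -34477 - 1*344640 = -34477 - 344640 = -379117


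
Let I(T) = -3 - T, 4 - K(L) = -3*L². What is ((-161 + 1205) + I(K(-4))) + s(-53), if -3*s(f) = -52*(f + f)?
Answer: -2545/3 ≈ -848.33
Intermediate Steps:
K(L) = 4 + 3*L² (K(L) = 4 - (-3)*L² = 4 + 3*L²)
s(f) = 104*f/3 (s(f) = -(-52)*(f + f)/3 = -(-52)*2*f/3 = -(-104)*f/3 = 104*f/3)
((-161 + 1205) + I(K(-4))) + s(-53) = ((-161 + 1205) + (-3 - (4 + 3*(-4)²))) + (104/3)*(-53) = (1044 + (-3 - (4 + 3*16))) - 5512/3 = (1044 + (-3 - (4 + 48))) - 5512/3 = (1044 + (-3 - 1*52)) - 5512/3 = (1044 + (-3 - 52)) - 5512/3 = (1044 - 55) - 5512/3 = 989 - 5512/3 = -2545/3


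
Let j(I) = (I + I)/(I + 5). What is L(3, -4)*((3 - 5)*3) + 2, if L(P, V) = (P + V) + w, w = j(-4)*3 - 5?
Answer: 182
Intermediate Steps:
j(I) = 2*I/(5 + I) (j(I) = (2*I)/(5 + I) = 2*I/(5 + I))
w = -29 (w = (2*(-4)/(5 - 4))*3 - 5 = (2*(-4)/1)*3 - 5 = (2*(-4)*1)*3 - 5 = -8*3 - 5 = -24 - 5 = -29)
L(P, V) = -29 + P + V (L(P, V) = (P + V) - 29 = -29 + P + V)
L(3, -4)*((3 - 5)*3) + 2 = (-29 + 3 - 4)*((3 - 5)*3) + 2 = -(-60)*3 + 2 = -30*(-6) + 2 = 180 + 2 = 182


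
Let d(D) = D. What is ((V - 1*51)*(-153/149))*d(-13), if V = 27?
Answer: -47736/149 ≈ -320.38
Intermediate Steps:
((V - 1*51)*(-153/149))*d(-13) = ((27 - 1*51)*(-153/149))*(-13) = ((27 - 51)*(-153*1/149))*(-13) = -24*(-153/149)*(-13) = (3672/149)*(-13) = -47736/149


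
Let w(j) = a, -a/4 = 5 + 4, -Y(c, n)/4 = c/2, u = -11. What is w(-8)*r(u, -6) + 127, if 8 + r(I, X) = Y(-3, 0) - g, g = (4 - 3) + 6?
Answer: 451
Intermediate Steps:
Y(c, n) = -2*c (Y(c, n) = -4*c/2 = -2*c)
a = -36 (a = -4*(5 + 4) = -4*9 = -36)
w(j) = -36
g = 7 (g = 1 + 6 = 7)
r(I, X) = -9 (r(I, X) = -8 + (-2*(-3) - 1*7) = -8 + (6 - 7) = -8 - 1 = -9)
w(-8)*r(u, -6) + 127 = -36*(-9) + 127 = 324 + 127 = 451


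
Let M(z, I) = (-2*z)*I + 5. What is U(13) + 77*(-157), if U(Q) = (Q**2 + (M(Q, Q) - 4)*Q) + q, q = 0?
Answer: -16301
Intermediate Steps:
M(z, I) = 5 - 2*I*z (M(z, I) = -2*I*z + 5 = 5 - 2*I*z)
U(Q) = Q**2 + Q*(1 - 2*Q**2) (U(Q) = (Q**2 + ((5 - 2*Q*Q) - 4)*Q) + 0 = (Q**2 + ((5 - 2*Q**2) - 4)*Q) + 0 = (Q**2 + (1 - 2*Q**2)*Q) + 0 = (Q**2 + Q*(1 - 2*Q**2)) + 0 = Q**2 + Q*(1 - 2*Q**2))
U(13) + 77*(-157) = 13*(1 + 13 - 2*13**2) + 77*(-157) = 13*(1 + 13 - 2*169) - 12089 = 13*(1 + 13 - 338) - 12089 = 13*(-324) - 12089 = -4212 - 12089 = -16301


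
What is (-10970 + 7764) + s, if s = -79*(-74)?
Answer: 2640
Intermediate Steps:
s = 5846
(-10970 + 7764) + s = (-10970 + 7764) + 5846 = -3206 + 5846 = 2640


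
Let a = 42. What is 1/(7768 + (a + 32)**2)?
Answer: 1/13244 ≈ 7.5506e-5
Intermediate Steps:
1/(7768 + (a + 32)**2) = 1/(7768 + (42 + 32)**2) = 1/(7768 + 74**2) = 1/(7768 + 5476) = 1/13244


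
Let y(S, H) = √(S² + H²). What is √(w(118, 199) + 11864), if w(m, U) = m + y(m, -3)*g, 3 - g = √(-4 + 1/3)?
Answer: √3*√(35946 + √13933*(9 - I*√33))/3 ≈ 111.07 - 1.0175*I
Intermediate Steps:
g = 3 - I*√33/3 (g = 3 - √(-4 + 1/3) = 3 - √(-4 + ⅓) = 3 - √(-11/3) = 3 - I*√33/3 ≈ 3.0 - 1.9149*I)
y(S, H) = √(H² + S²)
w(m, U) = m + √(9 + m²)*(3 - I*√33/3) (w(m, U) = m + √((-3)² + m²)*(3 - I*√33/3) = m + √(9 + m²)*(3 - I*√33/3))
√(w(118, 199) + 11864) = √((118 + √(9 + 118²)*(9 - I*√33)/3) + 11864) = √((118 + √(9 + 13924)*(9 - I*√33)/3) + 11864) = √((118 + √13933*(9 - I*√33)/3) + 11864) = √(11982 + √13933*(9 - I*√33)/3)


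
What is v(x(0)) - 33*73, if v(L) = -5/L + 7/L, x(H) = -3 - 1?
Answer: -4819/2 ≈ -2409.5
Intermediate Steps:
x(H) = -4
v(L) = 2/L
v(x(0)) - 33*73 = 2/(-4) - 33*73 = 2*(-1/4) - 2409 = -1/2 - 2409 = -4819/2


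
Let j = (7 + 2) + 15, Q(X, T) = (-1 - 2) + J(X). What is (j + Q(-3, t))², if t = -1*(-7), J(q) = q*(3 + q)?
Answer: 441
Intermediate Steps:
t = 7
Q(X, T) = -3 + X*(3 + X) (Q(X, T) = (-1 - 2) + X*(3 + X) = -3 + X*(3 + X))
j = 24 (j = 9 + 15 = 24)
(j + Q(-3, t))² = (24 + (-3 - 3*(3 - 3)))² = (24 + (-3 - 3*0))² = (24 + (-3 + 0))² = (24 - 3)² = 21² = 441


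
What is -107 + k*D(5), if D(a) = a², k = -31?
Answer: -882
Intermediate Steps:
-107 + k*D(5) = -107 - 31*5² = -107 - 31*25 = -107 - 775 = -882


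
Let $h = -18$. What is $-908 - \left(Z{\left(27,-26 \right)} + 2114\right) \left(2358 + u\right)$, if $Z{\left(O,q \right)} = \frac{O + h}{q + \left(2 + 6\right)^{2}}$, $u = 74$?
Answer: $-5142732$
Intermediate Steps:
$Z{\left(O,q \right)} = \frac{-18 + O}{64 + q}$ ($Z{\left(O,q \right)} = \frac{O - 18}{q + \left(2 + 6\right)^{2}} = \frac{-18 + O}{q + 8^{2}} = \frac{-18 + O}{q + 64} = \frac{-18 + O}{64 + q}$)
$-908 - \left(Z{\left(27,-26 \right)} + 2114\right) \left(2358 + u\right) = -908 - \left(\frac{-18 + 27}{64 - 26} + 2114\right) \left(2358 + 74\right) = -908 - \left(\frac{1}{38} \cdot 9 + 2114\right) 2432 = -908 - \left(\frac{9}{38} + 2114\right) 2432 = -908 - \frac{80341}{38} \cdot 2432 = -908 - 5141824 = -5142732$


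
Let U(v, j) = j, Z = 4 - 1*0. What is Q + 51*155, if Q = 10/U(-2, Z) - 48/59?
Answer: 932989/118 ≈ 7906.7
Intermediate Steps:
Z = 4 (Z = 4 + 0 = 4)
Q = 199/118 (Q = 10/4 - 48/59 = 10*(1/4) - 48*1/59 = 5/2 - 48/59 = 199/118 ≈ 1.6864)
Q + 51*155 = 199/118 + 51*155 = 199/118 + 7905 = 932989/118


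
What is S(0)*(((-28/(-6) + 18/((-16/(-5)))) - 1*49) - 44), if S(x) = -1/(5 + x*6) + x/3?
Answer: 397/24 ≈ 16.542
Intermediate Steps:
S(x) = -1/(5 + 6*x) + x/3 (S(x) = -1/(5 + 6*x) + x*(⅓) = -1/(5 + 6*x) + x/3)
S(0)*(((-28/(-6) + 18/((-16/(-5)))) - 1*49) - 44) = ((-3 + 5*0 + 6*0²)/(3*(5 + 6*0)))*(((-28/(-6) + 18/((-16/(-5)))) - 1*49) - 44) = ((-3 + 0 + 6*0)/(3*(5 + 0)))*(((-28*(-⅙) + 18/((-16*(-⅕)))) - 49) - 44) = ((⅓)*(-3 + 0 + 0)/5)*(((14/3 + 18/(16/5)) - 49) - 44) = ((⅓)*(⅕)*(-3))*(((14/3 + 18*(5/16)) - 49) - 44) = -(((14/3 + 45/8) - 49) - 44)/5 = -((247/24 - 49) - 44)/5 = -(-929/24 - 44)/5 = -⅕*(-1985/24) = 397/24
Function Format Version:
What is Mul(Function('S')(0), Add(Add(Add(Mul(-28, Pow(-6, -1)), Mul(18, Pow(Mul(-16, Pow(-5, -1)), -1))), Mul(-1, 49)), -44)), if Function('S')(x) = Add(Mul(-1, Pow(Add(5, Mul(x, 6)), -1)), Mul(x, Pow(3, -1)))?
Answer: Rational(397, 24) ≈ 16.542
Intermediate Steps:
Function('S')(x) = Add(Mul(-1, Pow(Add(5, Mul(6, x)), -1)), Mul(Rational(1, 3), x)) (Function('S')(x) = Add(Mul(-1, Pow(Add(5, Mul(6, x)), -1)), Mul(x, Rational(1, 3))) = Add(Mul(-1, Pow(Add(5, Mul(6, x)), -1)), Mul(Rational(1, 3), x)))
Mul(Function('S')(0), Add(Add(Add(Mul(-28, Pow(-6, -1)), Mul(18, Pow(Mul(-16, Pow(-5, -1)), -1))), Mul(-1, 49)), -44)) = Mul(Mul(Rational(1, 3), Pow(Add(5, Mul(6, 0)), -1), Add(-3, Mul(5, 0), Mul(6, Pow(0, 2)))), Add(Add(Add(Mul(-28, Pow(-6, -1)), Mul(18, Pow(Mul(-16, Pow(-5, -1)), -1))), Mul(-1, 49)), -44)) = Mul(Mul(Rational(1, 3), Pow(Add(5, 0), -1), Add(-3, 0, Mul(6, 0))), Add(Add(Add(Mul(-28, Rational(-1, 6)), Mul(18, Pow(Mul(-16, Rational(-1, 5)), -1))), -49), -44)) = Mul(Mul(Rational(1, 3), Pow(5, -1), Add(-3, 0, 0)), Add(Add(Add(Rational(14, 3), Mul(18, Pow(Rational(16, 5), -1))), -49), -44)) = Mul(Mul(Rational(1, 3), Rational(1, 5), -3), Add(Add(Add(Rational(14, 3), Mul(18, Rational(5, 16))), -49), -44)) = Mul(Rational(-1, 5), Add(Add(Add(Rational(14, 3), Rational(45, 8)), -49), -44)) = Mul(Rational(-1, 5), Add(Add(Rational(247, 24), -49), -44)) = Mul(Rational(-1, 5), Add(Rational(-929, 24), -44)) = Mul(Rational(-1, 5), Rational(-1985, 24)) = Rational(397, 24)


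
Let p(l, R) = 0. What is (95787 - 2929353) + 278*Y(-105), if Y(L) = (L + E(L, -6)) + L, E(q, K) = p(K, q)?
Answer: -2891946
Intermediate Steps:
E(q, K) = 0
Y(L) = 2*L (Y(L) = (L + 0) + L = L + L = 2*L)
(95787 - 2929353) + 278*Y(-105) = (95787 - 2929353) + 278*(2*(-105)) = -2833566 + 278*(-210) = -2833566 - 58380 = -2891946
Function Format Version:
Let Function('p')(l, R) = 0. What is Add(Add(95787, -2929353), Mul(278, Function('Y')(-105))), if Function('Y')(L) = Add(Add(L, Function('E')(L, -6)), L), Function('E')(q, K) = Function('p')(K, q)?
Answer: -2891946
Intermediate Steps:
Function('E')(q, K) = 0
Function('Y')(L) = Mul(2, L) (Function('Y')(L) = Add(Add(L, 0), L) = Add(L, L) = Mul(2, L))
Add(Add(95787, -2929353), Mul(278, Function('Y')(-105))) = Add(Add(95787, -2929353), Mul(278, Mul(2, -105))) = Add(-2833566, Mul(278, -210)) = Add(-2833566, -58380) = -2891946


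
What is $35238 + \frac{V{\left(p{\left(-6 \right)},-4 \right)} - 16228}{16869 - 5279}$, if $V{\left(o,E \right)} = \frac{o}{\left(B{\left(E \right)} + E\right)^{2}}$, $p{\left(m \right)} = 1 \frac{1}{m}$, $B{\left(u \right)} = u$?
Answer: $\frac{156822601727}{4450560} \approx 35237.0$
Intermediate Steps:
$p{\left(m \right)} = \frac{1}{m}$
$V{\left(o,E \right)} = \frac{o}{4 E^{2}}$ ($V{\left(o,E \right)} = \frac{o}{\left(E + E\right)^{2}} = \frac{o}{\left(2 E\right)^{2}} = \frac{o}{4 E^{2}}$)
$35238 + \frac{V{\left(p{\left(-6 \right)},-4 \right)} - 16228}{16869 - 5279} = 35238 + \frac{\frac{1}{4 \left(-6\right) 16} - 16228}{16869 - 5279} = 35238 + \frac{\frac{1}{4} \left(- \frac{1}{6}\right) \frac{1}{16} - 16228}{11590} = 35238 + \left(- \frac{1}{384} - 16228\right) \frac{1}{11590} = 35238 - \frac{6231553}{4450560} = \frac{156822601727}{4450560}$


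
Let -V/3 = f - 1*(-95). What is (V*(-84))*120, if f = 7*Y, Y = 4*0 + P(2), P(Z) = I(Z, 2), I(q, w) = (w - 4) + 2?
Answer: 2872800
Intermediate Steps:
I(q, w) = -2 + w (I(q, w) = (-4 + w) + 2 = -2 + w)
P(Z) = 0 (P(Z) = -2 + 2 = 0)
Y = 0 (Y = 4*0 + 0 = 0 + 0 = 0)
f = 0 (f = 7*0 = 0)
V = -285 (V = -3*(0 - 1*(-95)) = -3*(0 + 95) = -3*95 = -285)
(V*(-84))*120 = -285*(-84)*120 = 23940*120 = 2872800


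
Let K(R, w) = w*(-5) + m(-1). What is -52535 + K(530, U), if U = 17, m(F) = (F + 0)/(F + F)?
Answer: -105239/2 ≈ -52620.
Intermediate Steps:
m(F) = 1/2 (m(F) = F/((2*F)) = F*(1/(2*F)) = 1/2)
K(R, w) = 1/2 - 5*w (K(R, w) = w*(-5) + 1/2 = -5*w + 1/2 = 1/2 - 5*w)
-52535 + K(530, U) = -52535 + (1/2 - 5*17) = -52535 + (1/2 - 85) = -52535 - 169/2 = -105239/2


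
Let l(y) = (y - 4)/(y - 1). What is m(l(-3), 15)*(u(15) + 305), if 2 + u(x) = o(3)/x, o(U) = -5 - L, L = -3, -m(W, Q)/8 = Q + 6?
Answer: -254408/5 ≈ -50882.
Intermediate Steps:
l(y) = (-4 + y)/(-1 + y)
m(W, Q) = -48 - 8*Q (m(W, Q) = -8*(Q + 6) = -8*(6 + Q) = -48 - 8*Q)
o(U) = -2 (o(U) = -5 - 1*(-3) = -5 + 3 = -2)
u(x) = -2 - 2/x
m(l(-3), 15)*(u(15) + 305) = (-48 - 8*15)*((-2 - 2/15) + 305) = (-48 - 120)*((-2 - 2*1/15) + 305) = -168*((-2 - 2/15) + 305) = -168*(-32/15 + 305) = -168*4543/15 = -254408/5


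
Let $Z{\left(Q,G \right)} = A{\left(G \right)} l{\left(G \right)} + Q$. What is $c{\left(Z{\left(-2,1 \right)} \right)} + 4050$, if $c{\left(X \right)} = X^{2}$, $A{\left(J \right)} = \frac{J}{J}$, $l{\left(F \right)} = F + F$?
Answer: $4050$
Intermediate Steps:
$l{\left(F \right)} = 2 F$
$A{\left(J \right)} = 1$
$Z{\left(Q,G \right)} = Q + 2 G$ ($Z{\left(Q,G \right)} = 1 \cdot 2 G + Q = 2 G + Q = Q + 2 G$)
$c{\left(Z{\left(-2,1 \right)} \right)} + 4050 = \left(-2 + 2 \cdot 1\right)^{2} + 4050 = \left(-2 + 2\right)^{2} + 4050 = 0^{2} + 4050 = 0 + 4050 = 4050$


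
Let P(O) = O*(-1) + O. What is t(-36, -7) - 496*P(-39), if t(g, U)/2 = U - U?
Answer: 0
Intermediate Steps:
t(g, U) = 0 (t(g, U) = 2*(U - U) = 2*0 = 0)
P(O) = 0 (P(O) = -O + O = 0)
t(-36, -7) - 496*P(-39) = 0 - 496*0 = 0 + 0 = 0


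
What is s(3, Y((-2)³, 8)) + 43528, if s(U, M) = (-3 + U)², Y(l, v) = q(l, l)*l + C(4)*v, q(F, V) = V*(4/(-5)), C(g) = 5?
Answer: 43528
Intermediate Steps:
q(F, V) = -4*V/5 (q(F, V) = V*(4*(-⅕)) = V*(-⅘) = -4*V/5)
Y(l, v) = 5*v - 4*l²/5 (Y(l, v) = (-4*l/5)*l + 5*v = -4*l²/5 + 5*v = 5*v - 4*l²/5)
s(3, Y((-2)³, 8)) + 43528 = (-3 + 3)² + 43528 = 0² + 43528 = 0 + 43528 = 43528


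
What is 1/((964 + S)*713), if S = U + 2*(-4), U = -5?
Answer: 1/678063 ≈ 1.4748e-6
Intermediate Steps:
S = -13 (S = -5 + 2*(-4) = -5 - 8 = -13)
1/((964 + S)*713) = 1/((964 - 13)*713) = (1/713)/951 = (1/951)*(1/713) = 1/678063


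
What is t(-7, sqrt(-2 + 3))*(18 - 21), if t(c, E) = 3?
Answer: -9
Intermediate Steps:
t(-7, sqrt(-2 + 3))*(18 - 21) = 3*(18 - 21) = 3*(-3) = -9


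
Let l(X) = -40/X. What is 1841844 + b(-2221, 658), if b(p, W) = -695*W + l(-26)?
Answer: 17998962/13 ≈ 1.3845e+6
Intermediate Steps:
b(p, W) = 20/13 - 695*W (b(p, W) = -695*W - 40/(-26) = -695*W - 40*(-1/26) = -695*W + 20/13 = 20/13 - 695*W)
1841844 + b(-2221, 658) = 1841844 + (20/13 - 695*658) = 1841844 + (20/13 - 457310) = 1841844 - 5945010/13 = 17998962/13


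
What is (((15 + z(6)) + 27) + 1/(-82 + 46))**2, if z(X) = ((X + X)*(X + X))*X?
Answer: 1063738225/1296 ≈ 8.2079e+5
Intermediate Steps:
z(X) = 4*X**3 (z(X) = ((2*X)*(2*X))*X = (4*X**2)*X = 4*X**3)
(((15 + z(6)) + 27) + 1/(-82 + 46))**2 = (((15 + 4*6**3) + 27) + 1/(-82 + 46))**2 = (((15 + 4*216) + 27) + 1/(-36))**2 = (((15 + 864) + 27) - 1/36)**2 = ((879 + 27) - 1/36)**2 = (906 - 1/36)**2 = (32615/36)**2 = 1063738225/1296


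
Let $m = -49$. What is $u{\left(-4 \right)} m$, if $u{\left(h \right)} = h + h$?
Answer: $392$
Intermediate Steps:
$u{\left(h \right)} = 2 h$
$u{\left(-4 \right)} m = 2 \left(-4\right) \left(-49\right) = \left(-8\right) \left(-49\right) = 392$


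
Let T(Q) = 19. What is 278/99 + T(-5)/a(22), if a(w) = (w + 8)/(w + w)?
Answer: 15184/495 ≈ 30.675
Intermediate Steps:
a(w) = (8 + w)/(2*w) (a(w) = (8 + w)/((2*w)) = (8 + w)*(1/(2*w)) = (8 + w)/(2*w))
278/99 + T(-5)/a(22) = 278/99 + 19/(((½)*(8 + 22)/22)) = 278*(1/99) + 19/(((½)*(1/22)*30)) = 278/99 + 19/(15/22) = 278/99 + 19*(22/15) = 278/99 + 418/15 = 15184/495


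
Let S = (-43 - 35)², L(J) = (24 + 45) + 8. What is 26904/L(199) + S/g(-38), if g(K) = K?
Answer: 276942/1463 ≈ 189.30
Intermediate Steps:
L(J) = 77 (L(J) = 69 + 8 = 77)
S = 6084 (S = (-78)² = 6084)
26904/L(199) + S/g(-38) = 26904/77 + 6084/(-38) = 26904*(1/77) + 6084*(-1/38) = 26904/77 - 3042/19 = 276942/1463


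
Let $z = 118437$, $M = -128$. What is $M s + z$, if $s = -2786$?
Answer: $475045$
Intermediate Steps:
$M s + z = \left(-128\right) \left(-2786\right) + 118437 = 356608 + 118437 = 475045$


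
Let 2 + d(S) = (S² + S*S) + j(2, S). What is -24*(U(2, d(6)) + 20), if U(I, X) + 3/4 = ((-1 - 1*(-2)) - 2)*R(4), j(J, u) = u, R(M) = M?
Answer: -366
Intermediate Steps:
d(S) = -2 + S + 2*S² (d(S) = -2 + ((S² + S*S) + S) = -2 + ((S² + S²) + S) = -2 + (2*S² + S) = -2 + (S + 2*S²) = -2 + S + 2*S²)
U(I, X) = -19/4 (U(I, X) = -¾ + ((-1 - 1*(-2)) - 2)*4 = -¾ + ((-1 + 2) - 2)*4 = -¾ + (1 - 2)*4 = -¾ - 1*4 = -¾ - 4 = -19/4)
-24*(U(2, d(6)) + 20) = -24*(-19/4 + 20) = -24*61/4 = -366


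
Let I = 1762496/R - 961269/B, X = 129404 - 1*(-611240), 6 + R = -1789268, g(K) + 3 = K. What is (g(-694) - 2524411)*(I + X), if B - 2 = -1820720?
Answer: -507723762437583042567374/271480281561 ≈ -1.8702e+12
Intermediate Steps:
g(K) = -3 + K
R = -1789274 (R = -6 - 1789268 = -1789274)
B = -1820718 (B = 2 - 1820720 = -1820718)
X = 740644 (X = 129404 + 611240 = 740644)
I = -248172427237/542960563122 (I = 1762496/(-1789274) - 961269/(-1820718) = 1762496*(-1/1789274) - 961269*(-1/1820718) = -881248/894637 + 320423/606906 = -248172427237/542960563122 ≈ -0.45707)
(g(-694) - 2524411)*(I + X) = ((-3 - 694) - 2524411)*(-248172427237/542960563122 + 740644) = (-697 - 2524411)*(402140235140503331/542960563122) = -2525108*402140235140503331/542960563122 = -507723762437583042567374/271480281561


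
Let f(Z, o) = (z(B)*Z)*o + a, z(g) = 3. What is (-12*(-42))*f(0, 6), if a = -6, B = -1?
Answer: -3024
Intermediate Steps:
f(Z, o) = -6 + 3*Z*o (f(Z, o) = (3*Z)*o - 6 = 3*Z*o - 6 = -6 + 3*Z*o)
(-12*(-42))*f(0, 6) = (-12*(-42))*(-6 + 3*0*6) = 504*(-6 + 0) = 504*(-6) = -3024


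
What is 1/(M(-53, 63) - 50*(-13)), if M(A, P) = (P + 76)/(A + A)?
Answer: 106/68761 ≈ 0.0015416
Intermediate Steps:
M(A, P) = (76 + P)/(2*A) (M(A, P) = (76 + P)/((2*A)) = (76 + P)*(1/(2*A)) = (76 + P)/(2*A))
1/(M(-53, 63) - 50*(-13)) = 1/((½)*(76 + 63)/(-53) - 50*(-13)) = 1/((½)*(-1/53)*139 + 650) = 1/(-139/106 + 650) = 1/(68761/106) = 106/68761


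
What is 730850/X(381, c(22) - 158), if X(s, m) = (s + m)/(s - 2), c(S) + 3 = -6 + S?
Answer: 138496075/118 ≈ 1.1737e+6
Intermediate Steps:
c(S) = -9 + S (c(S) = -3 + (-6 + S) = -9 + S)
X(s, m) = (m + s)/(-2 + s)
730850/X(381, c(22) - 158) = 730850/(((((-9 + 22) - 158) + 381)/(-2 + 381))) = 730850/((((13 - 158) + 381)/379)) = 730850/(((-145 + 381)/379)) = 730850/(((1/379)*236)) = 730850/(236/379) = 730850*(379/236) = 138496075/118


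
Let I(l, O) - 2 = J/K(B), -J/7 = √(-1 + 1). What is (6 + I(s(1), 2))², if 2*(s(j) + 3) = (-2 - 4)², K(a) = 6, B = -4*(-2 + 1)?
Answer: 64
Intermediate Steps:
B = 4 (B = -4*(-1) = 4)
J = 0 (J = -7*√(-1 + 1) = -7*√0 = -7*0 = 0)
s(j) = 15 (s(j) = -3 + (-2 - 4)²/2 = -3 + (½)*(-6)² = -3 + (½)*36 = -3 + 18 = 15)
I(l, O) = 2 (I(l, O) = 2 + 0/6 = 2 + 0*(⅙) = 2 + 0 = 2)
(6 + I(s(1), 2))² = (6 + 2)² = 8² = 64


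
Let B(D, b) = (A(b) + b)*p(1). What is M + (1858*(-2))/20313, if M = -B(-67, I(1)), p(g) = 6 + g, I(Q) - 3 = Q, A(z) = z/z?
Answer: -714671/20313 ≈ -35.183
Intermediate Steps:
A(z) = 1
I(Q) = 3 + Q
B(D, b) = 7 + 7*b (B(D, b) = (1 + b)*(6 + 1) = (1 + b)*7 = 7 + 7*b)
M = -35 (M = -(7 + 7*(3 + 1)) = -(7 + 7*4) = -(7 + 28) = -1*35 = -35)
M + (1858*(-2))/20313 = -35 + (1858*(-2))/20313 = -35 - 3716*1/20313 = -35 - 3716/20313 = -714671/20313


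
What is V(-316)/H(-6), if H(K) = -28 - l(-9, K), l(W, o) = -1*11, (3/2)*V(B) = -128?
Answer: 256/51 ≈ 5.0196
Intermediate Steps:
V(B) = -256/3 (V(B) = (⅔)*(-128) = -256/3)
l(W, o) = -11
H(K) = -17 (H(K) = -28 - 1*(-11) = -28 + 11 = -17)
V(-316)/H(-6) = -256/3/(-17) = -256/3*(-1/17) = 256/51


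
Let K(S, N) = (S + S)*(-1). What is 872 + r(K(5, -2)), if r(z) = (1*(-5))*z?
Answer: 922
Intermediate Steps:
K(S, N) = -2*S (K(S, N) = (2*S)*(-1) = -2*S)
r(z) = -5*z
872 + r(K(5, -2)) = 872 - (-10)*5 = 872 - 5*(-10) = 872 + 50 = 922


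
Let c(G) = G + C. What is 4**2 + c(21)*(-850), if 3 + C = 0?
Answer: -15284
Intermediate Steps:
C = -3 (C = -3 + 0 = -3)
c(G) = -3 + G (c(G) = G - 3 = -3 + G)
4**2 + c(21)*(-850) = 4**2 + (-3 + 21)*(-850) = 16 + 18*(-850) = 16 - 15300 = -15284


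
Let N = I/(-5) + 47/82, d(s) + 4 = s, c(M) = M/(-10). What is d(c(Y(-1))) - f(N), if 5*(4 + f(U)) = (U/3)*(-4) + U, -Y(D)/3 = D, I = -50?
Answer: 83/205 ≈ 0.40488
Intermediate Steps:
Y(D) = -3*D
c(M) = -M/10 (c(M) = M*(-⅒) = -M/10)
d(s) = -4 + s
N = 867/82 (N = -50/(-5) + 47/82 = -50*(-⅕) + 47*(1/82) = 10 + 47/82 = 867/82 ≈ 10.573)
f(U) = -4 - U/15 (f(U) = -4 + ((U/3)*(-4) + U)/5 = -4 + (-4*U/3 + U)/5 = -4 + (-U/3)/5 = -4 - U/15)
d(c(Y(-1))) - f(N) = (-4 - (-3)*(-1)/10) - (-4 - 1/15*867/82) = (-4 - ⅒*3) - (-4 - 289/410) = (-4 - 3/10) - 1*(-1929/410) = -43/10 + 1929/410 = 83/205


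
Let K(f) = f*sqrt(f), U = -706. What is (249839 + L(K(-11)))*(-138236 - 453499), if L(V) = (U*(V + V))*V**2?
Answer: -147838480665 + 12232992094620*I*sqrt(11) ≈ -1.4784e+11 + 4.0572e+13*I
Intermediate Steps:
K(f) = f**(3/2)
L(V) = -1412*V**3 (L(V) = (-706*(V + V))*V**2 = (-1412*V)*V**2 = -1412*V**3)
(249839 + L(K(-11)))*(-138236 - 453499) = (249839 - 1412*14641*I*sqrt(11))*(-138236 - 453499) = (249839 - 1412*14641*I*sqrt(11))*(-591735) = (249839 - 20673092*I*sqrt(11))*(-591735) = -147838480665 + 12232992094620*I*sqrt(11)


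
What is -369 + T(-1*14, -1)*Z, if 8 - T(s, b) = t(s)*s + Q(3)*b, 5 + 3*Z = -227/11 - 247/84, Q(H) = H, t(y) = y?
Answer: 3862057/2772 ≈ 1393.2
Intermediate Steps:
Z = -26405/2772 (Z = -5/3 + (-227/11 - 247/84)/3 = -5/3 + (⅓)*(-21785/924) = -5/3 - 21785/2772 = -26405/2772 ≈ -9.5256)
T(s, b) = 8 - s² - 3*b (T(s, b) = 8 - (s*s + 3*b) = 8 - (s² + 3*b) = 8 + (-s² - 3*b) = 8 - s² - 3*b)
-369 + T(-1*14, -1)*Z = -369 + (8 - (-1*14)² - 3*(-1))*(-26405/2772) = -369 + (8 - 1*(-14)² + 3)*(-26405/2772) = -369 + (8 - 1*196 + 3)*(-26405/2772) = -369 + (8 - 196 + 3)*(-26405/2772) = -369 - 185*(-26405/2772) = -369 + 4884925/2772 = 3862057/2772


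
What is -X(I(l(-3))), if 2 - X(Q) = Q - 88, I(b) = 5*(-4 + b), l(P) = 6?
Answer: -80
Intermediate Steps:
I(b) = -20 + 5*b
X(Q) = 90 - Q (X(Q) = 2 - (Q - 88) = 2 - (-88 + Q) = 2 + (88 - Q) = 90 - Q)
-X(I(l(-3))) = -(90 - (-20 + 5*6)) = -(90 - (-20 + 30)) = -(90 - 1*10) = -(90 - 10) = -1*80 = -80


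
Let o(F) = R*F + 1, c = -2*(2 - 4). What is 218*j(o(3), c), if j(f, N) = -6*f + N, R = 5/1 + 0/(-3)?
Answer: -20056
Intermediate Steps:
R = 5 (R = 5*1 + 0*(-⅓) = 5 + 0 = 5)
c = 4 (c = -2*(-2) = 4)
o(F) = 1 + 5*F (o(F) = 5*F + 1 = 1 + 5*F)
j(f, N) = N - 6*f
218*j(o(3), c) = 218*(4 - 6*(1 + 5*3)) = 218*(4 - 6*(1 + 15)) = 218*(4 - 6*16) = 218*(4 - 96) = 218*(-92) = -20056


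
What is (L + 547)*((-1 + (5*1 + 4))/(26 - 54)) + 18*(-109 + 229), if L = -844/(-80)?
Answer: 20007/10 ≈ 2000.7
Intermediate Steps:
L = 211/20 (L = -844*(-1/80) = 211/20 ≈ 10.550)
(L + 547)*((-1 + (5*1 + 4))/(26 - 54)) + 18*(-109 + 229) = (211/20 + 547)*((-1 + (5*1 + 4))/(26 - 54)) + 18*(-109 + 229) = 11151*((-1 + (5 + 4))/(-28))/20 + 18*120 = 11151*((-1 + 9)*(-1/28))/20 + 2160 = 11151*(8*(-1/28))/20 + 2160 = (11151/20)*(-2/7) + 2160 = -1593/10 + 2160 = 20007/10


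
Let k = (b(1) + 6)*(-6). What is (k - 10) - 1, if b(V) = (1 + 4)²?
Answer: -197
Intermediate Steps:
b(V) = 25 (b(V) = 5² = 25)
k = -186 (k = (25 + 6)*(-6) = 31*(-6) = -186)
(k - 10) - 1 = (-186 - 10) - 1 = -196 - 1 = -197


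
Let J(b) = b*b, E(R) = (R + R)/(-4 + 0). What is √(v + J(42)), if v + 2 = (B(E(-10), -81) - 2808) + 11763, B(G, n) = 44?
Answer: √10761 ≈ 103.74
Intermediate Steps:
E(R) = -R/2 (E(R) = (2*R)/(-4) = (2*R)*(-¼) = -R/2)
v = 8997 (v = -2 + ((44 - 2808) + 11763) = -2 + (-2764 + 11763) = -2 + 8999 = 8997)
J(b) = b²
√(v + J(42)) = √(8997 + 42²) = √(8997 + 1764) = √10761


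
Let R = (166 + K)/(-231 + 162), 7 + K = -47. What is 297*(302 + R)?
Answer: 2051874/23 ≈ 89212.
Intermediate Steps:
K = -54 (K = -7 - 47 = -54)
R = -112/69 (R = (166 - 54)/(-231 + 162) = 112/(-69) = 112*(-1/69) = -112/69 ≈ -1.6232)
297*(302 + R) = 297*(302 - 112/69) = 297*(20726/69) = 2051874/23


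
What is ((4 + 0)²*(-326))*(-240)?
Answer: 1251840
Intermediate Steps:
((4 + 0)²*(-326))*(-240) = (4²*(-326))*(-240) = (16*(-326))*(-240) = -5216*(-240) = 1251840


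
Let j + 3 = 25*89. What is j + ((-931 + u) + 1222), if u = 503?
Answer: 3016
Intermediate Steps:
j = 2222 (j = -3 + 25*89 = -3 + 2225 = 2222)
j + ((-931 + u) + 1222) = 2222 + ((-931 + 503) + 1222) = 2222 + (-428 + 1222) = 2222 + 794 = 3016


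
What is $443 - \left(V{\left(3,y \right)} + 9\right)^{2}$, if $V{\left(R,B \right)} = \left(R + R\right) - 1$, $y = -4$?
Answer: $247$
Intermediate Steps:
$V{\left(R,B \right)} = -1 + 2 R$ ($V{\left(R,B \right)} = 2 R - 1 = -1 + 2 R$)
$443 - \left(V{\left(3,y \right)} + 9\right)^{2} = 443 - \left(\left(-1 + 2 \cdot 3\right) + 9\right)^{2} = 443 - \left(\left(-1 + 6\right) + 9\right)^{2} = 443 - \left(5 + 9\right)^{2} = 443 - 14^{2} = 443 - 196 = 247$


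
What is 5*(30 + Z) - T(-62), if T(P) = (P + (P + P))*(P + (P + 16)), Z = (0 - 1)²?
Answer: -19933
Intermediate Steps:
Z = 1 (Z = (-1)² = 1)
T(P) = 3*P*(16 + 2*P) (T(P) = (P + 2*P)*(P + (16 + P)) = (3*P)*(16 + 2*P) = 3*P*(16 + 2*P))
5*(30 + Z) - T(-62) = 5*(30 + 1) - 6*(-62)*(8 - 62) = 5*31 - 6*(-62)*(-54) = 155 - 1*20088 = 155 - 20088 = -19933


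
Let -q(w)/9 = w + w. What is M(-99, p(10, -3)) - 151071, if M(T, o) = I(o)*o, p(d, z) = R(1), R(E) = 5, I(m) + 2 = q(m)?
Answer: -151531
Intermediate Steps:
q(w) = -18*w (q(w) = -9*(w + w) = -18*w)
I(m) = -2 - 18*m
p(d, z) = 5
M(T, o) = o*(-2 - 18*o) (M(T, o) = (-2 - 18*o)*o = o*(-2 - 18*o))
M(-99, p(10, -3)) - 151071 = -2*5*(1 + 9*5) - 151071 = -2*5*(1 + 45) - 151071 = -2*5*46 - 151071 = -460 - 151071 = -151531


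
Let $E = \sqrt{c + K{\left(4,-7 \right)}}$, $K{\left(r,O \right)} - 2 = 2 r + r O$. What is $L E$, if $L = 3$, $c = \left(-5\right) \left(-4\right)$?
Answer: $3 \sqrt{2} \approx 4.2426$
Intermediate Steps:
$c = 20$
$K{\left(r,O \right)} = 2 + 2 r + O r$ ($K{\left(r,O \right)} = 2 + \left(2 r + r O\right) = 2 + \left(2 r + O r\right) = 2 + 2 r + O r$)
$E = \sqrt{2}$ ($E = \sqrt{20 + \left(2 + 2 \cdot 4 - 28\right)} = \sqrt{20 + \left(2 + 8 - 28\right)} = \sqrt{20 - 18} = \sqrt{2} \approx 1.4142$)
$L E = 3 \sqrt{2}$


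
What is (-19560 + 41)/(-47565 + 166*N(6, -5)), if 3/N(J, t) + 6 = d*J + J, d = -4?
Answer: 596/1453 ≈ 0.41019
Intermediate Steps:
N(J, t) = 3/(-6 - 3*J) (N(J, t) = 3/(-6 + (-4*J + J)) = 3/(-6 - 3*J))
(-19560 + 41)/(-47565 + 166*N(6, -5)) = (-19560 + 41)/(-47565 + 166/(-2 - 1*6)) = -19519/(-47565 + 166/(-2 - 6)) = -19519/(-47565 + 166/(-8)) = -19519/(-47565 + 166*(-⅛)) = -19519/(-47565 - 83/4) = -19519/(-190343/4) = -19519*(-4/190343) = 596/1453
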